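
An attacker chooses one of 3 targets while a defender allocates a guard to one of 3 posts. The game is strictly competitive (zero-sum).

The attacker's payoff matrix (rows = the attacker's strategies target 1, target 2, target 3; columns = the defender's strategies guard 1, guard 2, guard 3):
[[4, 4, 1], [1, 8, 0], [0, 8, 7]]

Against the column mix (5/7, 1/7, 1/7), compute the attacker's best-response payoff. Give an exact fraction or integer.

25/7

target 1: (4)·(5/7) + (4)·(1/7) + (1)·(1/7) = 25/7.
target 2: (1)·(5/7) + (8)·(1/7) + (0)·(1/7) = 13/7.
target 3: (0)·(5/7) + (8)·(1/7) + (7)·(1/7) = 15/7.
The best pure response is target 1 with expected payoff 25/7.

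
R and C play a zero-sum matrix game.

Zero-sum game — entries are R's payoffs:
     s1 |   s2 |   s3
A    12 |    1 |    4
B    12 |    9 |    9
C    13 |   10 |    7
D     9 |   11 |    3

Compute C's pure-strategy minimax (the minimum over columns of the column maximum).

9

The worst case (largest entry) in each column is s1: 13, s2: 11, s3: 9.
The best (smallest) of these is 9.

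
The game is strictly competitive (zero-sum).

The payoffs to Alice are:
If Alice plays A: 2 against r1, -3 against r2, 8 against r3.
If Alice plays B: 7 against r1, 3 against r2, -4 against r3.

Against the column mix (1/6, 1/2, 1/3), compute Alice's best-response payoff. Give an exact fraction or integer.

3/2

A: (2)·(1/6) + (-3)·(1/2) + (8)·(1/3) = 3/2.
B: (7)·(1/6) + (3)·(1/2) + (-4)·(1/3) = 4/3.
The best pure response is A with expected payoff 3/2.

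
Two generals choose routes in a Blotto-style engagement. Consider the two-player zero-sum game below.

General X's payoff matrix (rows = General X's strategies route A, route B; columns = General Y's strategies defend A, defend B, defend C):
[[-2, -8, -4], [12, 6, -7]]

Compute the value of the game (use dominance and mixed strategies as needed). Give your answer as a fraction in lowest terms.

-80/17

Column defend A is strictly dominated by defend B for General Y (it gives General X more in every row).
The remaining 2×2 game on (route A, route B) × (defend B, defend C) has no saddle point. Let General X play route A with probability p; indifference gives −8p + 6(1−p) = −4p − 7(1−p), so p = 13/17.
Similarly General Y's optimal q on defend B is 3/17, and the value is -8·(3/17) + (-4)·(14/17) = -80/17.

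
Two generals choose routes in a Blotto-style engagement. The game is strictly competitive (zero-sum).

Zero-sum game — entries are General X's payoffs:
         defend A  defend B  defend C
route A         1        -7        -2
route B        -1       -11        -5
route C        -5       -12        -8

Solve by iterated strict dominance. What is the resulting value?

-7

Row route B is strictly dominated by row route A (1>-1, -7>-11, -2>-5); eliminate route B.
Column defend C is strictly dominated by defend B for General Y (-7<-2, -12<-8); eliminate defend C.
Row route C is strictly dominated by row route A (1>-5, -7>-12); eliminate route C.
Column defend A is strictly dominated by defend B for General Y (-7<1); eliminate defend A.
Only (route A, defend B) remains, with payoff -7.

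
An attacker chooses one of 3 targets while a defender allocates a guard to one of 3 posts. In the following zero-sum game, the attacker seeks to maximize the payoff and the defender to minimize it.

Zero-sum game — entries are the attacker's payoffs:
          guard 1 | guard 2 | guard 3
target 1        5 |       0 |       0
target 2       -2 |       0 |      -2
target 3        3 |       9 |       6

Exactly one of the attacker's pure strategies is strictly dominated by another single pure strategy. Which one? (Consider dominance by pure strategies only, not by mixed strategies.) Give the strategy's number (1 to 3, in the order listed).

2

Compare target 2 with target 3: 3 > -2, 9 > 0, 6 > -2.
So target 3 strictly dominates target 2 for the attacker; target 2 is strictly dominated.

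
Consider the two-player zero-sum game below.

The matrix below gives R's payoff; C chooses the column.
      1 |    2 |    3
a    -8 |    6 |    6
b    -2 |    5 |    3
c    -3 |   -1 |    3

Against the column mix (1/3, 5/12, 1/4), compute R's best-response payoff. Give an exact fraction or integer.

13/6

a: (-8)·(1/3) + (6)·(5/12) + (6)·(1/4) = 4/3.
b: (-2)·(1/3) + (5)·(5/12) + (3)·(1/4) = 13/6.
c: (-3)·(1/3) + (-1)·(5/12) + (3)·(1/4) = -2/3.
The best pure response is b with expected payoff 13/6.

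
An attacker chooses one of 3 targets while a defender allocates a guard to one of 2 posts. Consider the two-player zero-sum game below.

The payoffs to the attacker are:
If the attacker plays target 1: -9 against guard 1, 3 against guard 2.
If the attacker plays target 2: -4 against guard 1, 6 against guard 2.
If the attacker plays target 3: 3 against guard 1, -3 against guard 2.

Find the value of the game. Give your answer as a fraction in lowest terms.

Row target 1 is strictly dominated by row target 2, so the attacker never plays it.
The remaining 2×2 game on (target 2, target 3) × (guard 1, guard 2) has no saddle point. Let the attacker play target 2 with probability p; indifference gives −4p + 3(1−p) = 6p − 3(1−p), so p = 3/8.
Similarly the defender's optimal q on guard 1 is 9/16, and the value is -4·(9/16) + (6)·(7/16) = 3/8.

3/8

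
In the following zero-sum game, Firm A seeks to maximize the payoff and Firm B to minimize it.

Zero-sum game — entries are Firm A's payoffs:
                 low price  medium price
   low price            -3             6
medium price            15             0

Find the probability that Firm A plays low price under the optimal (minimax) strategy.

Row minima are -3 and 0, so Firm A's maximin is 0; column maxima are 15 and 6, so Firm B's minimax is 6. These differ, so the equilibrium is in mixed strategies.
Let Firm A play low price with probability p. Firm B is indifferent when −3p + 15(1−p) = 6p, giving p = 5/8.

5/8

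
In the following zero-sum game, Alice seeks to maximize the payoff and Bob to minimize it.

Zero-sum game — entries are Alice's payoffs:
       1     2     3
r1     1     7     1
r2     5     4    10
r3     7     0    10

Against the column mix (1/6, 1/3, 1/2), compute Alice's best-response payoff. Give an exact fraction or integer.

43/6

r1: (1)·(1/6) + (7)·(1/3) + (1)·(1/2) = 3.
r2: (5)·(1/6) + (4)·(1/3) + (10)·(1/2) = 43/6.
r3: (7)·(1/6) + (0)·(1/3) + (10)·(1/2) = 37/6.
The best pure response is r2 with expected payoff 43/6.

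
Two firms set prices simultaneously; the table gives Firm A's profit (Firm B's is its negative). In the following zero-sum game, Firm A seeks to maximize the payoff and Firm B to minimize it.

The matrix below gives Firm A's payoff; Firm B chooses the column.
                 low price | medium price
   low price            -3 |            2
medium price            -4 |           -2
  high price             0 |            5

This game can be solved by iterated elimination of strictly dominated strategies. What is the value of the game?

Row medium price is strictly dominated by row low price (-3>-4, 2>-2); eliminate medium price.
Row low price is strictly dominated by row high price (0>-3, 5>2); eliminate low price.
Column medium price is strictly dominated by low price for Firm B (0<5); eliminate medium price.
Only (high price, low price) remains, with payoff 0.

0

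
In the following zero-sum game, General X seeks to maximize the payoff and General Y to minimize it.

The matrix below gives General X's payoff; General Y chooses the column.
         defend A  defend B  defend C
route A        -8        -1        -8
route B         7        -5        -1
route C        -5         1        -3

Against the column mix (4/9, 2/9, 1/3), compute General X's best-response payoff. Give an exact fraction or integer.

route A: (-8)·(4/9) + (-1)·(2/9) + (-8)·(1/3) = -58/9.
route B: (7)·(4/9) + (-5)·(2/9) + (-1)·(1/3) = 5/3.
route C: (-5)·(4/9) + (1)·(2/9) + (-3)·(1/3) = -3.
The best pure response is route B with expected payoff 5/3.

5/3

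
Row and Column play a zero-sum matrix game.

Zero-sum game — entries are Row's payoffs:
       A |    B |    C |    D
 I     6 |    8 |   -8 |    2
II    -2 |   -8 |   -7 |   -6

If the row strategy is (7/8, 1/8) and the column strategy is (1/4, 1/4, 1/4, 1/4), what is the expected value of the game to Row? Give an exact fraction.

33/32

Against (1/4, 1/4, 1/4, 1/4), each row's expected payoff is I: 2; II: -23/4.
Taking the (7/8, 1/8)-weighted average: (7/8)·(2) + (1/8)·(-23/4) = 33/32.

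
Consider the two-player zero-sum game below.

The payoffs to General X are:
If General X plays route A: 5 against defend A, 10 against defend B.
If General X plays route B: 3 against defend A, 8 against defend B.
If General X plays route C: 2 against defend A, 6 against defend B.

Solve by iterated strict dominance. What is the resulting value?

5

Column defend B is strictly dominated by defend A for General Y (5<10, 3<8, 2<6); eliminate defend B.
Row route B is strictly dominated by row route A (5>3); eliminate route B.
Row route C is strictly dominated by row route A (5>2); eliminate route C.
Only (route A, defend A) remains, with payoff 5.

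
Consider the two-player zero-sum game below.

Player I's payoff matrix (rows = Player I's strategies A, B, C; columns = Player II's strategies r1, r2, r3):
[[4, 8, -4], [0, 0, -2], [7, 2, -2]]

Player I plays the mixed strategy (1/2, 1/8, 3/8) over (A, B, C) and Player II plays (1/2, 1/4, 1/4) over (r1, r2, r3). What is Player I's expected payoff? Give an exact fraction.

Against (1/2, 1/4, 1/4), each row's expected payoff is A: 3; B: -1/2; C: 7/2.
Taking the (1/2, 1/8, 3/8)-weighted average: (1/2)·(3) + (1/8)·(-1/2) + (3/8)·(7/2) = 11/4.

11/4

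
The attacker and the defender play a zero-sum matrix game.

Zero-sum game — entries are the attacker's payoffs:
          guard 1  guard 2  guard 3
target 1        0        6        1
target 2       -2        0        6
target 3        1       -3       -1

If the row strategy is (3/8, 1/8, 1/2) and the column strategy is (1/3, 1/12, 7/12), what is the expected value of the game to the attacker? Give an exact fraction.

49/96

Against (1/3, 1/12, 7/12), each row's expected payoff is target 1: 13/12; target 2: 17/6; target 3: -1/2.
Taking the (3/8, 1/8, 1/2)-weighted average: (3/8)·(13/12) + (1/8)·(17/6) + (1/2)·(-1/2) = 49/96.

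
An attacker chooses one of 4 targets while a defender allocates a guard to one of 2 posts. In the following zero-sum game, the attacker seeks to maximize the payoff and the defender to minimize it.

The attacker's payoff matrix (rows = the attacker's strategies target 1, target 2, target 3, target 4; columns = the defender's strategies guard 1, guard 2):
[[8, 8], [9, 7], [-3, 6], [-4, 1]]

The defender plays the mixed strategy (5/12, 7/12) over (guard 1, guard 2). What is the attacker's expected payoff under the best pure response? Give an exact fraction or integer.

target 1: (8)·(5/12) + (8)·(7/12) = 8.
target 2: (9)·(5/12) + (7)·(7/12) = 47/6.
target 3: (-3)·(5/12) + (6)·(7/12) = 9/4.
target 4: (-4)·(5/12) + (1)·(7/12) = -13/12.
The best pure response is target 1 with expected payoff 8.

8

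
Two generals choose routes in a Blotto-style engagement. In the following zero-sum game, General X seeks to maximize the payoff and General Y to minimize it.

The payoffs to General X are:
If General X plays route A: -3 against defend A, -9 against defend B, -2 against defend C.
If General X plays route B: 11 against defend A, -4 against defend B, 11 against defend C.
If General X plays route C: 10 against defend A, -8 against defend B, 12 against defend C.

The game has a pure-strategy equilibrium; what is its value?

Row minima: -9, -4, -8 → General X's maximin is -4.
Column maxima: 11, -4, 12 → General Y's minimax is -4.
They coincide at (route B, defend B), so the value is -4.

-4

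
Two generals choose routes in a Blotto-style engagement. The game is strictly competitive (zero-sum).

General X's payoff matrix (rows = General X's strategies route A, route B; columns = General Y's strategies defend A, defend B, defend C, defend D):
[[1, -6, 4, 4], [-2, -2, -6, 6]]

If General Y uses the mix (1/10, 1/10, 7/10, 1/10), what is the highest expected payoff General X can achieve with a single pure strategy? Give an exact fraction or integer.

route A: (1)·(1/10) + (-6)·(1/10) + (4)·(7/10) + (4)·(1/10) = 27/10.
route B: (-2)·(1/10) + (-2)·(1/10) + (-6)·(7/10) + (6)·(1/10) = -4.
The best pure response is route A with expected payoff 27/10.

27/10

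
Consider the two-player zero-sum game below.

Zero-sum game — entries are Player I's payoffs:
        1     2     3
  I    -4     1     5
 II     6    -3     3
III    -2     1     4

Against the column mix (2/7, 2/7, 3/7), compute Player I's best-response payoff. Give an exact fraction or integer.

I: (-4)·(2/7) + (1)·(2/7) + (5)·(3/7) = 9/7.
II: (6)·(2/7) + (-3)·(2/7) + (3)·(3/7) = 15/7.
III: (-2)·(2/7) + (1)·(2/7) + (4)·(3/7) = 10/7.
The best pure response is II with expected payoff 15/7.

15/7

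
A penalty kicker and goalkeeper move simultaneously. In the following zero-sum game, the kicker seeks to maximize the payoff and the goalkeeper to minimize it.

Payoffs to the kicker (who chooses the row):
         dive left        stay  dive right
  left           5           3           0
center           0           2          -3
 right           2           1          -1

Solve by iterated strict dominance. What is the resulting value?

0

Column dive left is strictly dominated by dive right for the goalkeeper (0<5, -3<0, -1<2); eliminate dive left.
Column stay is strictly dominated by dive right for the goalkeeper (0<3, -3<2, -1<1); eliminate stay.
Row right is strictly dominated by row left (0>-1); eliminate right.
Row center is strictly dominated by row left (0>-3); eliminate center.
Only (left, dive right) remains, with payoff 0.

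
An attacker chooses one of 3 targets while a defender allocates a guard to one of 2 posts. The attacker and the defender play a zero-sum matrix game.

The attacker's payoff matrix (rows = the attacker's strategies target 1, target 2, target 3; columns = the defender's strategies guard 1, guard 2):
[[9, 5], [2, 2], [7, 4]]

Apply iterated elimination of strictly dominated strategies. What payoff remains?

5

Row target 3 is strictly dominated by row target 1 (9>7, 5>4); eliminate target 3.
Row target 2 is strictly dominated by row target 1 (9>2, 5>2); eliminate target 2.
Column guard 1 is strictly dominated by guard 2 for the defender (5<9); eliminate guard 1.
Only (target 1, guard 2) remains, with payoff 5.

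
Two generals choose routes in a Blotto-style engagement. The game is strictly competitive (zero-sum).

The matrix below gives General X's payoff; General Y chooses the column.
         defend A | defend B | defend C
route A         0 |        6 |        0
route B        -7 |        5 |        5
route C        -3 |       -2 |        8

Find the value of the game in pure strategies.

0

Row minima: 0, -7, -3 → General X's maximin is 0.
Column maxima: 0, 6, 8 → General Y's minimax is 0.
They coincide at (route A, defend A), so the value is 0.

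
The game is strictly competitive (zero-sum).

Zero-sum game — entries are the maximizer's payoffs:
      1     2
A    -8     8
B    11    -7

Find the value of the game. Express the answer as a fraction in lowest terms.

Row minima are -8 and -7, so the maximizer's maximin is -7; column maxima are 11 and 8, so the minimizer's minimax is 8. These differ, so the equilibrium is in mixed strategies.
Let the maximizer play A with probability p. The minimizer is indifferent when −8p + 11(1−p) = 8p − 7(1−p), giving p = 9/17.
Let the minimizer play 1 with probability q. The maximizer is indifferent when −8q + 8(1−q) = 11q − 7(1−q), giving q = 15/34.
The value is -8·(15/34) + (8)·(19/34) = 16/17.

16/17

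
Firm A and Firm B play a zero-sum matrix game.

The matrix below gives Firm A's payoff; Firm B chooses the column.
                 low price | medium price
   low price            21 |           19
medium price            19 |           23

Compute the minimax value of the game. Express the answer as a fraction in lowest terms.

61/3

Row minima are 19 and 19, so Firm A's maximin is 19; column maxima are 21 and 23, so Firm B's minimax is 21. These differ, so the equilibrium is in mixed strategies.
Let Firm A play low price with probability p. Firm B is indifferent when 21p + 19(1−p) = 19p + 23(1−p), giving p = 2/3.
Let Firm B play low price with probability q. Firm A is indifferent when 21q + 19(1−q) = 19q + 23(1−q), giving q = 2/3.
The value is 21·(2/3) + (19)·(1/3) = 61/3.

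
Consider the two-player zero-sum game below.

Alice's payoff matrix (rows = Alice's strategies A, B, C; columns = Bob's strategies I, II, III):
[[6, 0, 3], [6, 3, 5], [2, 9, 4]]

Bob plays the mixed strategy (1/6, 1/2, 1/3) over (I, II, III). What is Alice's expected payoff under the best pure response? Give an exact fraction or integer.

37/6

A: (6)·(1/6) + (0)·(1/2) + (3)·(1/3) = 2.
B: (6)·(1/6) + (3)·(1/2) + (5)·(1/3) = 25/6.
C: (2)·(1/6) + (9)·(1/2) + (4)·(1/3) = 37/6.
The best pure response is C with expected payoff 37/6.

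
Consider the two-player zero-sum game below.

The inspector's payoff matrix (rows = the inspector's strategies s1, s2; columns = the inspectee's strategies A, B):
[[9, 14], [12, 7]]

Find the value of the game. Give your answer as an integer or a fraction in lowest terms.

21/2

Row minima are 9 and 7, so the inspector's maximin is 9; column maxima are 12 and 14, so the inspectee's minimax is 12. These differ, so the equilibrium is in mixed strategies.
Let the inspector play s1 with probability p. The inspectee is indifferent when 9p + 12(1−p) = 14p + 7(1−p), giving p = 1/2.
Let the inspectee play A with probability q. The inspector is indifferent when 9q + 14(1−q) = 12q + 7(1−q), giving q = 7/10.
The value is 9·(7/10) + (14)·(3/10) = 21/2.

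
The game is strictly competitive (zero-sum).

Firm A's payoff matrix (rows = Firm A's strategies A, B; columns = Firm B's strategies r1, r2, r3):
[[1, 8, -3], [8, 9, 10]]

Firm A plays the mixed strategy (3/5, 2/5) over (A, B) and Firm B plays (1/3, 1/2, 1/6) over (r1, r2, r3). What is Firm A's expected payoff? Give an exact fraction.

Against (1/3, 1/2, 1/6), each row's expected payoff is A: 23/6; B: 53/6.
Taking the (3/5, 2/5)-weighted average: (3/5)·(23/6) + (2/5)·(53/6) = 35/6.

35/6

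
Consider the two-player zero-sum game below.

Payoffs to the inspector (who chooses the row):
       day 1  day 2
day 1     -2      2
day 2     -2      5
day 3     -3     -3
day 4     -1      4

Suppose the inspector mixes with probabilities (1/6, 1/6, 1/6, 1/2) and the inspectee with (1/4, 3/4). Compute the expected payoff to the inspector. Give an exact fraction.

19/12

Against (1/4, 3/4), each row's expected payoff is day 1: 1; day 2: 13/4; day 3: -3; day 4: 11/4.
Taking the (1/6, 1/6, 1/6, 1/2)-weighted average: (1/6)·(1) + (1/6)·(13/4) + (1/6)·(-3) + (1/2)·(11/4) = 19/12.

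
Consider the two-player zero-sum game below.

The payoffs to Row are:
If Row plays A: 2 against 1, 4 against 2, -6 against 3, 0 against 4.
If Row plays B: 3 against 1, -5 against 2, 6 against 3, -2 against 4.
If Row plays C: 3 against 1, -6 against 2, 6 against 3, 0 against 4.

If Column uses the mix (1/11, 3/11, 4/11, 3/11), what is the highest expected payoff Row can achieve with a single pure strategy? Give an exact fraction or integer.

9/11

A: (2)·(1/11) + (4)·(3/11) + (-6)·(4/11) + (0)·(3/11) = -10/11.
B: (3)·(1/11) + (-5)·(3/11) + (6)·(4/11) + (-2)·(3/11) = 6/11.
C: (3)·(1/11) + (-6)·(3/11) + (6)·(4/11) + (0)·(3/11) = 9/11.
The best pure response is C with expected payoff 9/11.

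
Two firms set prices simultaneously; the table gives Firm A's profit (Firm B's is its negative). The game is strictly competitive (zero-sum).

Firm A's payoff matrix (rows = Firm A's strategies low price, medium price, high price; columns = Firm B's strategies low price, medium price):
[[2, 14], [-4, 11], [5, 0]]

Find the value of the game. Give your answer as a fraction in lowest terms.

70/17

Row medium price is strictly dominated by row low price, so Firm A never plays it.
The remaining 2×2 game on (low price, high price) × (low price, medium price) has no saddle point. Let Firm A play low price with probability p; indifference gives 2p + 5(1−p) = 14p, so p = 5/17.
Similarly Firm B's optimal q on low price is 14/17, and the value is 2·(14/17) + (14)·(3/17) = 70/17.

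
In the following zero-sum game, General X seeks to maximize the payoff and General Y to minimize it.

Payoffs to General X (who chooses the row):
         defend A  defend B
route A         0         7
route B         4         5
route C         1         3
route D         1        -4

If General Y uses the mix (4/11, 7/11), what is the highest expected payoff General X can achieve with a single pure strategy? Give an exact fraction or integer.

route A: (0)·(4/11) + (7)·(7/11) = 49/11.
route B: (4)·(4/11) + (5)·(7/11) = 51/11.
route C: (1)·(4/11) + (3)·(7/11) = 25/11.
route D: (1)·(4/11) + (-4)·(7/11) = -24/11.
The best pure response is route B with expected payoff 51/11.

51/11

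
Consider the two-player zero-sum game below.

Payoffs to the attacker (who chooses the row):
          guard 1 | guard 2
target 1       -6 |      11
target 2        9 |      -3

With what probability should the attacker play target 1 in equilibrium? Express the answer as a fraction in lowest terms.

12/29

Row minima are -6 and -3, so the attacker's maximin is -3; column maxima are 9 and 11, so the defender's minimax is 9. These differ, so the equilibrium is in mixed strategies.
Let the attacker play target 1 with probability p. The defender is indifferent when −6p + 9(1−p) = 11p − 3(1−p), giving p = 12/29.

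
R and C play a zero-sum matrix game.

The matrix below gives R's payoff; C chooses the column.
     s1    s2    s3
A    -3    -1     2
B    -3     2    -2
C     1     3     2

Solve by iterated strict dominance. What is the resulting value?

Row B is strictly dominated by row C (1>-3, 3>2, 2>-2); eliminate B.
Column s2 is strictly dominated by s1 for C (-3<-1, 1<3); eliminate s2.
Column s3 is strictly dominated by s1 for C (-3<2, 1<2); eliminate s3.
Row A is strictly dominated by row C (1>-3); eliminate A.
Only (C, s1) remains, with payoff 1.

1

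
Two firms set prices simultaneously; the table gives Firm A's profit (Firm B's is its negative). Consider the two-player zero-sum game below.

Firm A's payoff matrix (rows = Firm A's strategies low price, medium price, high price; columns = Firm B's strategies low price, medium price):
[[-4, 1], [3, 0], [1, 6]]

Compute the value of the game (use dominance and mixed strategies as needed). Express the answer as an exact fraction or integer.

Row low price is strictly dominated by row high price, so Firm A never plays it.
The remaining 2×2 game on (medium price, high price) × (low price, medium price) has no saddle point. Let Firm A play medium price with probability p; indifference gives 3p + (1−p) = 6(1−p), so p = 5/8.
Similarly Firm B's optimal q on low price is 3/4, and the value is 3·(3/4) + (0)·(1/4) = 9/4.

9/4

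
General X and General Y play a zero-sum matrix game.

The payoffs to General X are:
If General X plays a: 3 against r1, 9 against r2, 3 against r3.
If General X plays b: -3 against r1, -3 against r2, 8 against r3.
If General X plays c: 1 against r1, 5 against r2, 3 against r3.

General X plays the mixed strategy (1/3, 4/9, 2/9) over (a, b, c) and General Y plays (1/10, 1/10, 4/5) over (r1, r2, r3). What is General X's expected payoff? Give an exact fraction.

Against (1/10, 1/10, 4/5), each row's expected payoff is a: 18/5; b: 29/5; c: 3.
Taking the (1/3, 4/9, 2/9)-weighted average: (1/3)·(18/5) + (4/9)·(29/5) + (2/9)·(3) = 40/9.

40/9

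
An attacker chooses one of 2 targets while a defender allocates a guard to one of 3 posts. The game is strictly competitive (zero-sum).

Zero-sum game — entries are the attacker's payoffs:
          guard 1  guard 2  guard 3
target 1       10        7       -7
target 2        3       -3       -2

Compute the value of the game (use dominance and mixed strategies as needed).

-7/3

Column guard 1 is strictly dominated by guard 2 for the defender (it gives the attacker more in every row).
The remaining 2×2 game on (target 1, target 2) × (guard 2, guard 3) has no saddle point. Let the attacker play target 1 with probability p; indifference gives 7p − 3(1−p) = −7p − 2(1−p), so p = 1/15.
Similarly the defender's optimal q on guard 2 is 1/3, and the value is 7·(1/3) + (-7)·(2/3) = -7/3.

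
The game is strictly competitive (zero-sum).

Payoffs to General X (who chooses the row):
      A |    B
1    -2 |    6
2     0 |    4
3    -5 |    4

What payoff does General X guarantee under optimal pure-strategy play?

0

Row minima: -2, 0, -5 → General X's maximin is 0.
Column maxima: 0, 6 → General Y's minimax is 0.
They coincide at (2, A), so the value is 0.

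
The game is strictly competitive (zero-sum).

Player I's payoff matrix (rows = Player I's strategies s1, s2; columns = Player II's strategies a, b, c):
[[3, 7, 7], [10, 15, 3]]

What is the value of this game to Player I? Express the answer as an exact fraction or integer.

Column b is strictly dominated by a for Player II (it gives Player I more in every row).
The remaining 2×2 game on (s1, s2) × (a, c) has no saddle point. Let Player I play s1 with probability p; indifference gives 3p + 10(1−p) = 7p + 3(1−p), so p = 7/11.
Similarly Player II's optimal q on a is 4/11, and the value is 3·(4/11) + (7)·(7/11) = 61/11.

61/11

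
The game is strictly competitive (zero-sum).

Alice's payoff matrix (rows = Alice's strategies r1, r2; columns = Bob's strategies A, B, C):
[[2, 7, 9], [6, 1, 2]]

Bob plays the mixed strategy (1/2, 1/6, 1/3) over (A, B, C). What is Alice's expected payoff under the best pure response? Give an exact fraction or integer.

31/6

r1: (2)·(1/2) + (7)·(1/6) + (9)·(1/3) = 31/6.
r2: (6)·(1/2) + (1)·(1/6) + (2)·(1/3) = 23/6.
The best pure response is r1 with expected payoff 31/6.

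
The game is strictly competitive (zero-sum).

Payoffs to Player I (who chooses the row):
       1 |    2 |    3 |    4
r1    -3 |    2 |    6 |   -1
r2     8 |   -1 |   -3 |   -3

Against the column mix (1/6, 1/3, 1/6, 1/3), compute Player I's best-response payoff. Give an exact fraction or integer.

r1: (-3)·(1/6) + (2)·(1/3) + (6)·(1/6) + (-1)·(1/3) = 5/6.
r2: (8)·(1/6) + (-1)·(1/3) + (-3)·(1/6) + (-3)·(1/3) = -1/2.
The best pure response is r1 with expected payoff 5/6.

5/6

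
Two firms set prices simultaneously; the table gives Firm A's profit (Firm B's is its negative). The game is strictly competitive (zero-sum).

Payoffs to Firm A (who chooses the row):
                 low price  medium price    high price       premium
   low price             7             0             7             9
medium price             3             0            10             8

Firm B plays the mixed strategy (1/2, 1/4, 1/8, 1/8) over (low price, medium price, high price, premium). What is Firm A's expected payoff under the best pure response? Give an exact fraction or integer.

11/2

low price: (7)·(1/2) + (0)·(1/4) + (7)·(1/8) + (9)·(1/8) = 11/2.
medium price: (3)·(1/2) + (0)·(1/4) + (10)·(1/8) + (8)·(1/8) = 15/4.
The best pure response is low price with expected payoff 11/2.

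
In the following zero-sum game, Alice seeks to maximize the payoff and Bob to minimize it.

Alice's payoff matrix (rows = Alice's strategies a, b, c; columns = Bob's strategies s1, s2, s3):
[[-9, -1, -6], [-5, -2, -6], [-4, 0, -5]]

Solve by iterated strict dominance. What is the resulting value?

Column s2 is strictly dominated by s1 for Bob (-9<-1, -5<-2, -4<0); eliminate s2.
Row b is strictly dominated by row c (-4>-5, -5>-6); eliminate b.
Row a is strictly dominated by row c (-4>-9, -5>-6); eliminate a.
Column s1 is strictly dominated by s3 for Bob (-5<-4); eliminate s1.
Only (c, s3) remains, with payoff -5.

-5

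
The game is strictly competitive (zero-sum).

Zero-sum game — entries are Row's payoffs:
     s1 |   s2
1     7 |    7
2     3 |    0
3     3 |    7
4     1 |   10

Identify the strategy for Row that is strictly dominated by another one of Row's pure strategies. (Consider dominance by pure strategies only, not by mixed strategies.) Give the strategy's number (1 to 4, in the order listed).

2

Compare 2 with 1: 7 > 3, 7 > 0.
So 1 strictly dominates 2 for Row; 2 is strictly dominated.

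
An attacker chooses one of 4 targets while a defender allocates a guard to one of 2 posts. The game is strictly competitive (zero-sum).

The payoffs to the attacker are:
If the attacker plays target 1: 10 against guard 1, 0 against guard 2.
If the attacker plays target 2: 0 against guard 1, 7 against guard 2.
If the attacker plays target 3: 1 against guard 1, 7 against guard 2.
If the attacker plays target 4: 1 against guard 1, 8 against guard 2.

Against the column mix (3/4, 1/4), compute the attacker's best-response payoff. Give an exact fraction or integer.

target 1: (10)·(3/4) + (0)·(1/4) = 15/2.
target 2: (0)·(3/4) + (7)·(1/4) = 7/4.
target 3: (1)·(3/4) + (7)·(1/4) = 5/2.
target 4: (1)·(3/4) + (8)·(1/4) = 11/4.
The best pure response is target 1 with expected payoff 15/2.

15/2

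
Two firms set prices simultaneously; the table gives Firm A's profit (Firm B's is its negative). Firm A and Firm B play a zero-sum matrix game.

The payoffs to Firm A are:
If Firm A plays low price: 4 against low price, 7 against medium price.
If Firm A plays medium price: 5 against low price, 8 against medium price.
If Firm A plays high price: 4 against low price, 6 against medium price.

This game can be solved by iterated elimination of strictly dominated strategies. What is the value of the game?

5

Column medium price is strictly dominated by low price for Firm B (4<7, 5<8, 4<6); eliminate medium price.
Row high price is strictly dominated by row medium price (5>4); eliminate high price.
Row low price is strictly dominated by row medium price (5>4); eliminate low price.
Only (medium price, low price) remains, with payoff 5.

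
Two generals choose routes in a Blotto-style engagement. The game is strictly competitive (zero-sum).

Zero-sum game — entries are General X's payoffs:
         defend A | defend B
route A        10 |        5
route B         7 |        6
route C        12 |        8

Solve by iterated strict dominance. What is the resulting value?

Row route B is strictly dominated by row route C (12>7, 8>6); eliminate route B.
Column defend A is strictly dominated by defend B for General Y (5<10, 8<12); eliminate defend A.
Row route A is strictly dominated by row route C (8>5); eliminate route A.
Only (route C, defend B) remains, with payoff 8.

8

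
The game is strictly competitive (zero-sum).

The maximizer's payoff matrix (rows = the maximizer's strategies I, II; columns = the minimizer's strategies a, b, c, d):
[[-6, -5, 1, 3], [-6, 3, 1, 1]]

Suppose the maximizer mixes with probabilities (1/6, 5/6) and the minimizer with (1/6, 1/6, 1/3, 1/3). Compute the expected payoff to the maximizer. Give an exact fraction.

1/18

Against (1/6, 1/6, 1/3, 1/3), each row's expected payoff is I: -1/2; II: 1/6.
Taking the (1/6, 5/6)-weighted average: (1/6)·(-1/2) + (5/6)·(1/6) = 1/18.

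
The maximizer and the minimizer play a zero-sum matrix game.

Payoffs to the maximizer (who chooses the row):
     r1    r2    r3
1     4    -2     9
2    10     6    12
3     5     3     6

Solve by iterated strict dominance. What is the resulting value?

Column r3 is strictly dominated by r1 for the minimizer (4<9, 10<12, 5<6); eliminate r3.
Row 1 is strictly dominated by row 2 (10>4, 6>-2); eliminate 1.
Column r1 is strictly dominated by r2 for the minimizer (6<10, 3<5); eliminate r1.
Row 3 is strictly dominated by row 2 (6>3); eliminate 3.
Only (2, r2) remains, with payoff 6.

6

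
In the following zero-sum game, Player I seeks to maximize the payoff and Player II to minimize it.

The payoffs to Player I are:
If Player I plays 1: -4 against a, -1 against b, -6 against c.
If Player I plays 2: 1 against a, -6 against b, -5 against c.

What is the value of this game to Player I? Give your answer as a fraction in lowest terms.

-31/6

Column a is strictly dominated by c for Player II (it gives Player I more in every row).
The remaining 2×2 game on (1, 2) × (b, c) has no saddle point. Let Player I play 1 with probability p; indifference gives −p − 6(1−p) = −6p − 5(1−p), so p = 1/6.
Similarly Player II's optimal q on b is 1/6, and the value is -1·(1/6) + (-6)·(5/6) = -31/6.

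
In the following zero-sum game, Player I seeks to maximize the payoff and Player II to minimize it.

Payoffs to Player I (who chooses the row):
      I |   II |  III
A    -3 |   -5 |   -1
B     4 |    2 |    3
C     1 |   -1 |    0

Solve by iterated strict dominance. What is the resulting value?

Column III is strictly dominated by II for Player II (-5<-1, 2<3, -1<0); eliminate III.
Column I is strictly dominated by II for Player II (-5<-3, 2<4, -1<1); eliminate I.
Row A is strictly dominated by row B (2>-5); eliminate A.
Row C is strictly dominated by row B (2>-1); eliminate C.
Only (B, II) remains, with payoff 2.

2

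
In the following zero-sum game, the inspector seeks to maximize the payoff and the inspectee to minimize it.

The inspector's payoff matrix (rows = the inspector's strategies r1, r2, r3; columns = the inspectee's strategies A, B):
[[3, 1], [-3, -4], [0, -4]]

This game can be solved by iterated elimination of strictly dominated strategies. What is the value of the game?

1

Column A is strictly dominated by B for the inspectee (1<3, -4<-3, -4<0); eliminate A.
Row r3 is strictly dominated by row r1 (1>-4); eliminate r3.
Row r2 is strictly dominated by row r1 (1>-4); eliminate r2.
Only (r1, B) remains, with payoff 1.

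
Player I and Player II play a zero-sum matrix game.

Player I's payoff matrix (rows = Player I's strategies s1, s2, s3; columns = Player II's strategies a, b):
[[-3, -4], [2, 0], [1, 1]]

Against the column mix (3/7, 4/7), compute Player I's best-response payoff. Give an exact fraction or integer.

1

s1: (-3)·(3/7) + (-4)·(4/7) = -25/7.
s2: (2)·(3/7) + (0)·(4/7) = 6/7.
s3: (1)·(3/7) + (1)·(4/7) = 1.
The best pure response is s3 with expected payoff 1.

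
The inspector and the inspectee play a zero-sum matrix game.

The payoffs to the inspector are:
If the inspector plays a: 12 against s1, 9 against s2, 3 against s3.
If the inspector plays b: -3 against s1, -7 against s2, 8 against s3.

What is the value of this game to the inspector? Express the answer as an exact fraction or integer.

31/7

Column s1 is strictly dominated by s2 for the inspectee (it gives the inspector more in every row).
The remaining 2×2 game on (a, b) × (s2, s3) has no saddle point. Let the inspector play a with probability p; indifference gives 9p − 7(1−p) = 3p + 8(1−p), so p = 5/7.
Similarly the inspectee's optimal q on s2 is 5/21, and the value is 9·(5/21) + (3)·(16/21) = 31/7.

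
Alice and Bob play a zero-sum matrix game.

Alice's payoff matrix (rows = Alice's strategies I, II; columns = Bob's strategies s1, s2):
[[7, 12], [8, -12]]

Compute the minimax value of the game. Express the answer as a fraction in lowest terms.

Row minima are 7 and -12, so Alice's maximin is 7; column maxima are 8 and 12, so Bob's minimax is 8. These differ, so the equilibrium is in mixed strategies.
Let Alice play I with probability p. Bob is indifferent when 7p + 8(1−p) = 12p − 12(1−p), giving p = 4/5.
Let Bob play s1 with probability q. Alice is indifferent when 7q + 12(1−q) = 8q − 12(1−q), giving q = 24/25.
The value is 7·(24/25) + (12)·(1/25) = 36/5.

36/5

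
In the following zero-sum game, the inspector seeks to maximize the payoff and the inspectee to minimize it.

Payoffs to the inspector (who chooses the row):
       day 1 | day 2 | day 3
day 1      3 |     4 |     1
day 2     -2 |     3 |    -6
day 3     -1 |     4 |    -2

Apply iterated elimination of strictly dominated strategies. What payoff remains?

Row day 2 is strictly dominated by row day 1 (3>-2, 4>3, 1>-6); eliminate day 2.
Column day 1 is strictly dominated by day 3 for the inspectee (1<3, -2<-1); eliminate day 1.
Column day 2 is strictly dominated by day 3 for the inspectee (1<4, -2<4); eliminate day 2.
Row day 3 is strictly dominated by row day 1 (1>-2); eliminate day 3.
Only (day 1, day 3) remains, with payoff 1.

1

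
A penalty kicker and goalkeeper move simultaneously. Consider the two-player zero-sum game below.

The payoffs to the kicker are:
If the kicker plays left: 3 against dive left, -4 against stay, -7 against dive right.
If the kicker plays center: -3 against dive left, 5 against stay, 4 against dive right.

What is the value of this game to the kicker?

Column stay is strictly dominated by dive right for the goalkeeper (it gives the kicker more in every row).
The remaining 2×2 game on (left, center) × (dive left, dive right) has no saddle point. Let the kicker play left with probability p; indifference gives 3p − 3(1−p) = −7p + 4(1−p), so p = 7/17.
Similarly the goalkeeper's optimal q on dive left is 11/17, and the value is 3·(11/17) + (-7)·(6/17) = -9/17.

-9/17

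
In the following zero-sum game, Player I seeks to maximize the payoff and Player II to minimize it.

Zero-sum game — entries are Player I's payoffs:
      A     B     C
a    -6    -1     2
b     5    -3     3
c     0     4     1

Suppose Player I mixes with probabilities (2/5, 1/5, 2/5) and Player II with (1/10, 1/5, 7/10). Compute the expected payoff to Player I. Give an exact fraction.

31/25

Against (1/10, 1/5, 7/10), each row's expected payoff is a: 3/5; b: 2; c: 3/2.
Taking the (2/5, 1/5, 2/5)-weighted average: (2/5)·(3/5) + (1/5)·(2) + (2/5)·(3/2) = 31/25.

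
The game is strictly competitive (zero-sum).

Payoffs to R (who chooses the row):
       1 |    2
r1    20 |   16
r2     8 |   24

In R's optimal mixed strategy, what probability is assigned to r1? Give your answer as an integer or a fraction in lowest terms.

Row minima are 16 and 8, so R's maximin is 16; column maxima are 20 and 24, so C's minimax is 20. These differ, so the equilibrium is in mixed strategies.
Let R play r1 with probability p. C is indifferent when 20p + 8(1−p) = 16p + 24(1−p), giving p = 4/5.

4/5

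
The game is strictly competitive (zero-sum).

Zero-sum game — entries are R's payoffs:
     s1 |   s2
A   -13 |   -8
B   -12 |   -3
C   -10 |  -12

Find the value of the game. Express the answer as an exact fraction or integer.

Row A is strictly dominated by row B, so R never plays it.
The remaining 2×2 game on (B, C) × (s1, s2) has no saddle point. Let R play B with probability p; indifference gives −12p − 10(1−p) = −3p − 12(1−p), so p = 2/11.
Similarly C's optimal q on s1 is 9/11, and the value is -12·(9/11) + (-3)·(2/11) = -114/11.

-114/11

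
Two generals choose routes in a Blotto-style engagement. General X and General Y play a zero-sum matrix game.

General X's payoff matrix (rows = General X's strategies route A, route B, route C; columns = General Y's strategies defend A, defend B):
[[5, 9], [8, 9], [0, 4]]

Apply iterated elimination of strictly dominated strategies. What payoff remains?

Column defend B is strictly dominated by defend A for General Y (5<9, 8<9, 0<4); eliminate defend B.
Row route C is strictly dominated by row route A (5>0); eliminate route C.
Row route A is strictly dominated by row route B (8>5); eliminate route A.
Only (route B, defend A) remains, with payoff 8.

8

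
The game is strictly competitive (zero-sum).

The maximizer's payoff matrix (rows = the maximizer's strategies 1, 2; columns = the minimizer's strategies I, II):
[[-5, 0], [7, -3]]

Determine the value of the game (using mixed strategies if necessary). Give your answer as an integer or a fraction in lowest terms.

-1

Row minima are -5 and -3, so the maximizer's maximin is -3; column maxima are 7 and 0, so the minimizer's minimax is 0. These differ, so the equilibrium is in mixed strategies.
Let the maximizer play 1 with probability p. The minimizer is indifferent when −5p + 7(1−p) = −3(1−p), giving p = 2/3.
Let the minimizer play I with probability q. The maximizer is indifferent when −5q = 7q − 3(1−q), giving q = 1/5.
The value is -5·(1/5) + (0)·(4/5) = -1.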